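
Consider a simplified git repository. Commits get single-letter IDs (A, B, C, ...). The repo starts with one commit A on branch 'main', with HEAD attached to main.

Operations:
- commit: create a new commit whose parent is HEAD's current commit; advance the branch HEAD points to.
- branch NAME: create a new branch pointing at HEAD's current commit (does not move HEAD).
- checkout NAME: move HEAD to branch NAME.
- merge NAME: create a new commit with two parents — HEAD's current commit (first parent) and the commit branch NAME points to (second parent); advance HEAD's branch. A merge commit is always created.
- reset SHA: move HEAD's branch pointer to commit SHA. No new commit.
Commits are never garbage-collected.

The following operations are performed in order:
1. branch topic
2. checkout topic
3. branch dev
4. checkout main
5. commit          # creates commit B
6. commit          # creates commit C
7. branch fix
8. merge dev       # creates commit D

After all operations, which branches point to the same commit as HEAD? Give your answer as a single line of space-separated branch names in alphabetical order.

Answer: main

Derivation:
After op 1 (branch): HEAD=main@A [main=A topic=A]
After op 2 (checkout): HEAD=topic@A [main=A topic=A]
After op 3 (branch): HEAD=topic@A [dev=A main=A topic=A]
After op 4 (checkout): HEAD=main@A [dev=A main=A topic=A]
After op 5 (commit): HEAD=main@B [dev=A main=B topic=A]
After op 6 (commit): HEAD=main@C [dev=A main=C topic=A]
After op 7 (branch): HEAD=main@C [dev=A fix=C main=C topic=A]
After op 8 (merge): HEAD=main@D [dev=A fix=C main=D topic=A]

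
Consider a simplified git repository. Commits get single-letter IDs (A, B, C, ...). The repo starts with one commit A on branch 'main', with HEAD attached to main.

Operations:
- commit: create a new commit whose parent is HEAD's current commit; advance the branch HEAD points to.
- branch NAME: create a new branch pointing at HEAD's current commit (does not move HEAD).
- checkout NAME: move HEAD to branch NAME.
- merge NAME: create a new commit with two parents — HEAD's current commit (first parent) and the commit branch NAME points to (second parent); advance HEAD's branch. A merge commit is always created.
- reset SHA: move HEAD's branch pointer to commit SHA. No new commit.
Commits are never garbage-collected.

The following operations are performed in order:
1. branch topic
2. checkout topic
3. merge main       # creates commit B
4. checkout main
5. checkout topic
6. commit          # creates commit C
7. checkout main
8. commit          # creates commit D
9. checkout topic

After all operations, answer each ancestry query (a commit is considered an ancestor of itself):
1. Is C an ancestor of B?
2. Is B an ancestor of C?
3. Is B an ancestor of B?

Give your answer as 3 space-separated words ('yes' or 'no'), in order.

Answer: no yes yes

Derivation:
After op 1 (branch): HEAD=main@A [main=A topic=A]
After op 2 (checkout): HEAD=topic@A [main=A topic=A]
After op 3 (merge): HEAD=topic@B [main=A topic=B]
After op 4 (checkout): HEAD=main@A [main=A topic=B]
After op 5 (checkout): HEAD=topic@B [main=A topic=B]
After op 6 (commit): HEAD=topic@C [main=A topic=C]
After op 7 (checkout): HEAD=main@A [main=A topic=C]
After op 8 (commit): HEAD=main@D [main=D topic=C]
After op 9 (checkout): HEAD=topic@C [main=D topic=C]
ancestors(B) = {A,B}; C in? no
ancestors(C) = {A,B,C}; B in? yes
ancestors(B) = {A,B}; B in? yes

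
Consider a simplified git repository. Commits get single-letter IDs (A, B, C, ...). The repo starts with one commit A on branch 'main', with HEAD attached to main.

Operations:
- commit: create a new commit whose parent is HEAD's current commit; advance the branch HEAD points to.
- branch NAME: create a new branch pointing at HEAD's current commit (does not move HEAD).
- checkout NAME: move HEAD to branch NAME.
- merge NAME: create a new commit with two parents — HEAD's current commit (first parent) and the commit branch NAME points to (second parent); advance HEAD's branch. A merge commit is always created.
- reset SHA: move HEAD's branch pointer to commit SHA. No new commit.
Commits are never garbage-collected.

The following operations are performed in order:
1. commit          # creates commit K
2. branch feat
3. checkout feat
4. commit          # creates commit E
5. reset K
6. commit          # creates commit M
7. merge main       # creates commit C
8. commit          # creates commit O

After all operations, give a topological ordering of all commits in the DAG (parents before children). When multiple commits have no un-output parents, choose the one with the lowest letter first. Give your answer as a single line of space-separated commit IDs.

After op 1 (commit): HEAD=main@K [main=K]
After op 2 (branch): HEAD=main@K [feat=K main=K]
After op 3 (checkout): HEAD=feat@K [feat=K main=K]
After op 4 (commit): HEAD=feat@E [feat=E main=K]
After op 5 (reset): HEAD=feat@K [feat=K main=K]
After op 6 (commit): HEAD=feat@M [feat=M main=K]
After op 7 (merge): HEAD=feat@C [feat=C main=K]
After op 8 (commit): HEAD=feat@O [feat=O main=K]
commit A: parents=[]
commit C: parents=['M', 'K']
commit E: parents=['K']
commit K: parents=['A']
commit M: parents=['K']
commit O: parents=['C']

Answer: A K E M C O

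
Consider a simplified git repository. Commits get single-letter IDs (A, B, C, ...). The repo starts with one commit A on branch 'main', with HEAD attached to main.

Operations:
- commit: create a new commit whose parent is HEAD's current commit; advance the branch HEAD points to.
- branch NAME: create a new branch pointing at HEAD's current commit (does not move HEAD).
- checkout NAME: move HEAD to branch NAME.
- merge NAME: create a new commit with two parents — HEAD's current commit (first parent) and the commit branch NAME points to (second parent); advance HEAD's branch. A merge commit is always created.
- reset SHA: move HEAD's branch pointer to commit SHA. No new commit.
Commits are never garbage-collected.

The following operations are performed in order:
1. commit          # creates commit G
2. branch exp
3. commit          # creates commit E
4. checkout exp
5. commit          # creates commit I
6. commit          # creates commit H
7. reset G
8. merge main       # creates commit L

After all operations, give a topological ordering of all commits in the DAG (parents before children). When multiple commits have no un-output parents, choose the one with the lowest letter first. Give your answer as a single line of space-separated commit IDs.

After op 1 (commit): HEAD=main@G [main=G]
After op 2 (branch): HEAD=main@G [exp=G main=G]
After op 3 (commit): HEAD=main@E [exp=G main=E]
After op 4 (checkout): HEAD=exp@G [exp=G main=E]
After op 5 (commit): HEAD=exp@I [exp=I main=E]
After op 6 (commit): HEAD=exp@H [exp=H main=E]
After op 7 (reset): HEAD=exp@G [exp=G main=E]
After op 8 (merge): HEAD=exp@L [exp=L main=E]
commit A: parents=[]
commit E: parents=['G']
commit G: parents=['A']
commit H: parents=['I']
commit I: parents=['G']
commit L: parents=['G', 'E']

Answer: A G E I H L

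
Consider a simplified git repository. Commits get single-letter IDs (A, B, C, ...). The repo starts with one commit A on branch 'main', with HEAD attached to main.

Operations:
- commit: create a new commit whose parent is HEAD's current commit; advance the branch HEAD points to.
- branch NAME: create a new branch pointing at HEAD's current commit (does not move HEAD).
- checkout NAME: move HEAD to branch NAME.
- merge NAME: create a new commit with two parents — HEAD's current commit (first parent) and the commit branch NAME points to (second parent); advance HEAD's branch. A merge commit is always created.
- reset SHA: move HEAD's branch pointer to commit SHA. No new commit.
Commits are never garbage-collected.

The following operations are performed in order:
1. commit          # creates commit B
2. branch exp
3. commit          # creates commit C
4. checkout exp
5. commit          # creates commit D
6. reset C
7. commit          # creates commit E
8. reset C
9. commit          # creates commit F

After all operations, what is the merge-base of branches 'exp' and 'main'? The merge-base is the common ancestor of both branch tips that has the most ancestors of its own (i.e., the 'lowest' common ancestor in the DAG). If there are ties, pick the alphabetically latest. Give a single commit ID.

After op 1 (commit): HEAD=main@B [main=B]
After op 2 (branch): HEAD=main@B [exp=B main=B]
After op 3 (commit): HEAD=main@C [exp=B main=C]
After op 4 (checkout): HEAD=exp@B [exp=B main=C]
After op 5 (commit): HEAD=exp@D [exp=D main=C]
After op 6 (reset): HEAD=exp@C [exp=C main=C]
After op 7 (commit): HEAD=exp@E [exp=E main=C]
After op 8 (reset): HEAD=exp@C [exp=C main=C]
After op 9 (commit): HEAD=exp@F [exp=F main=C]
ancestors(exp=F): ['A', 'B', 'C', 'F']
ancestors(main=C): ['A', 'B', 'C']
common: ['A', 'B', 'C']

Answer: C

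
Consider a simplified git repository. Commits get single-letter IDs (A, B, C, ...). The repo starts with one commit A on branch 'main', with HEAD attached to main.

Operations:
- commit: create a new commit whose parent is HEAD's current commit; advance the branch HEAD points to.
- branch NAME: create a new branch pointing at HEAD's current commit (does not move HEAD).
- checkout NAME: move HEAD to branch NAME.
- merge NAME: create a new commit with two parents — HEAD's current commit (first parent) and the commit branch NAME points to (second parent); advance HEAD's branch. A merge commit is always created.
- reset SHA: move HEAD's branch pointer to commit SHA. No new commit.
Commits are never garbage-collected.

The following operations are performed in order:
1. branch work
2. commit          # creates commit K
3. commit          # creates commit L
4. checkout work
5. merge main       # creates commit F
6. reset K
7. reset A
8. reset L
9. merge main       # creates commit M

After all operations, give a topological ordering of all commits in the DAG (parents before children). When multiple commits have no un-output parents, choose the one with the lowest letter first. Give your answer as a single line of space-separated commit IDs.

After op 1 (branch): HEAD=main@A [main=A work=A]
After op 2 (commit): HEAD=main@K [main=K work=A]
After op 3 (commit): HEAD=main@L [main=L work=A]
After op 4 (checkout): HEAD=work@A [main=L work=A]
After op 5 (merge): HEAD=work@F [main=L work=F]
After op 6 (reset): HEAD=work@K [main=L work=K]
After op 7 (reset): HEAD=work@A [main=L work=A]
After op 8 (reset): HEAD=work@L [main=L work=L]
After op 9 (merge): HEAD=work@M [main=L work=M]
commit A: parents=[]
commit F: parents=['A', 'L']
commit K: parents=['A']
commit L: parents=['K']
commit M: parents=['L', 'L']

Answer: A K L F M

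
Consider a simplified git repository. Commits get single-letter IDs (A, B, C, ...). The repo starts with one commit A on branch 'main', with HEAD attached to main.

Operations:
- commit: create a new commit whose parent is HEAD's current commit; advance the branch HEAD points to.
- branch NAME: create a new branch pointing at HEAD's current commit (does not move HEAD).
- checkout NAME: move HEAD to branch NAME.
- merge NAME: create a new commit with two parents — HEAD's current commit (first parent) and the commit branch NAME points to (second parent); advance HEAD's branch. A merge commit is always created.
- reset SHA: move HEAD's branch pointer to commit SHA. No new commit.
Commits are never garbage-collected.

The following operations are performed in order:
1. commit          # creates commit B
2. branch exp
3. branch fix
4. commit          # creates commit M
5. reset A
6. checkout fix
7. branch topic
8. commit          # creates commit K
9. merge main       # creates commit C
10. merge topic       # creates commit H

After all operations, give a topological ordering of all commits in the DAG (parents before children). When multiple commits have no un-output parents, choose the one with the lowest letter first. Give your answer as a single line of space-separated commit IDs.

After op 1 (commit): HEAD=main@B [main=B]
After op 2 (branch): HEAD=main@B [exp=B main=B]
After op 3 (branch): HEAD=main@B [exp=B fix=B main=B]
After op 4 (commit): HEAD=main@M [exp=B fix=B main=M]
After op 5 (reset): HEAD=main@A [exp=B fix=B main=A]
After op 6 (checkout): HEAD=fix@B [exp=B fix=B main=A]
After op 7 (branch): HEAD=fix@B [exp=B fix=B main=A topic=B]
After op 8 (commit): HEAD=fix@K [exp=B fix=K main=A topic=B]
After op 9 (merge): HEAD=fix@C [exp=B fix=C main=A topic=B]
After op 10 (merge): HEAD=fix@H [exp=B fix=H main=A topic=B]
commit A: parents=[]
commit B: parents=['A']
commit C: parents=['K', 'A']
commit H: parents=['C', 'B']
commit K: parents=['B']
commit M: parents=['B']

Answer: A B K C H M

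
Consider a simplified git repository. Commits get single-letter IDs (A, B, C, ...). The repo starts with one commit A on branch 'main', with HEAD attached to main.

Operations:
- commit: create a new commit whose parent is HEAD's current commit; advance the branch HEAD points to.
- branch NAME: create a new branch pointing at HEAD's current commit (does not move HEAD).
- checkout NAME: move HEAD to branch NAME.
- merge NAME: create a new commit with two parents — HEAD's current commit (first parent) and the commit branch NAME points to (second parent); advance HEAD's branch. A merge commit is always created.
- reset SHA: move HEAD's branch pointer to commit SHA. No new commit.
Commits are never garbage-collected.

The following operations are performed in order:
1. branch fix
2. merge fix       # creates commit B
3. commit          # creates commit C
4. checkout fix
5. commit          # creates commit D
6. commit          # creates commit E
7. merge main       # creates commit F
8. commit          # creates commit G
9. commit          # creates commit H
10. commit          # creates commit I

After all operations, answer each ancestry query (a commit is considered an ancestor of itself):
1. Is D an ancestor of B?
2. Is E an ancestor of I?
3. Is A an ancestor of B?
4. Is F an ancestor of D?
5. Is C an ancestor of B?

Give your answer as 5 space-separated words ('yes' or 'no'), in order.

Answer: no yes yes no no

Derivation:
After op 1 (branch): HEAD=main@A [fix=A main=A]
After op 2 (merge): HEAD=main@B [fix=A main=B]
After op 3 (commit): HEAD=main@C [fix=A main=C]
After op 4 (checkout): HEAD=fix@A [fix=A main=C]
After op 5 (commit): HEAD=fix@D [fix=D main=C]
After op 6 (commit): HEAD=fix@E [fix=E main=C]
After op 7 (merge): HEAD=fix@F [fix=F main=C]
After op 8 (commit): HEAD=fix@G [fix=G main=C]
After op 9 (commit): HEAD=fix@H [fix=H main=C]
After op 10 (commit): HEAD=fix@I [fix=I main=C]
ancestors(B) = {A,B}; D in? no
ancestors(I) = {A,B,C,D,E,F,G,H,I}; E in? yes
ancestors(B) = {A,B}; A in? yes
ancestors(D) = {A,D}; F in? no
ancestors(B) = {A,B}; C in? no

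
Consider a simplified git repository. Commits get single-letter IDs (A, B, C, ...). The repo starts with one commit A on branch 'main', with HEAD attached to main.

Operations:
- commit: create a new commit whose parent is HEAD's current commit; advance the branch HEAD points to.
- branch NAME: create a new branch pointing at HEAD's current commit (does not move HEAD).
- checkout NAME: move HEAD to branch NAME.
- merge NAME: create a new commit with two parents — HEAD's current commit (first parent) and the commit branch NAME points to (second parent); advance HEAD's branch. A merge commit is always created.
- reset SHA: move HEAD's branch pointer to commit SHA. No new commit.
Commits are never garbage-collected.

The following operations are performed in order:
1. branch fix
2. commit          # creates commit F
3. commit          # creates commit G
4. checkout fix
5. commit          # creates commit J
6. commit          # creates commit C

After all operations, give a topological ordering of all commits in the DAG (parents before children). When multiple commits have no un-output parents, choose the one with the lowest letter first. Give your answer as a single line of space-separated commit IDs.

Answer: A F G J C

Derivation:
After op 1 (branch): HEAD=main@A [fix=A main=A]
After op 2 (commit): HEAD=main@F [fix=A main=F]
After op 3 (commit): HEAD=main@G [fix=A main=G]
After op 4 (checkout): HEAD=fix@A [fix=A main=G]
After op 5 (commit): HEAD=fix@J [fix=J main=G]
After op 6 (commit): HEAD=fix@C [fix=C main=G]
commit A: parents=[]
commit C: parents=['J']
commit F: parents=['A']
commit G: parents=['F']
commit J: parents=['A']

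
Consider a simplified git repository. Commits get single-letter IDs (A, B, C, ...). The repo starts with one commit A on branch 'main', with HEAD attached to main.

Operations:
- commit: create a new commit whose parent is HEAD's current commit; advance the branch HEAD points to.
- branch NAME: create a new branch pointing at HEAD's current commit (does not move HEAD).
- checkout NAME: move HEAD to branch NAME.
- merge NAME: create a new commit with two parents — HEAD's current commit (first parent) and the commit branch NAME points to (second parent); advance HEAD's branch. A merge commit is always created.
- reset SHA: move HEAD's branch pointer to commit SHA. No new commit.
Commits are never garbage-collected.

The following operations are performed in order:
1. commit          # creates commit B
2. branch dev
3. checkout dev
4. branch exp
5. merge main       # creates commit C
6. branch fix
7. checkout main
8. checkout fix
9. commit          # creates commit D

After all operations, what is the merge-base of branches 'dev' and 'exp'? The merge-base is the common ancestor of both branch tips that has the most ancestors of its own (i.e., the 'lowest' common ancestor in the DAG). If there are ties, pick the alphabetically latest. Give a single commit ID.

After op 1 (commit): HEAD=main@B [main=B]
After op 2 (branch): HEAD=main@B [dev=B main=B]
After op 3 (checkout): HEAD=dev@B [dev=B main=B]
After op 4 (branch): HEAD=dev@B [dev=B exp=B main=B]
After op 5 (merge): HEAD=dev@C [dev=C exp=B main=B]
After op 6 (branch): HEAD=dev@C [dev=C exp=B fix=C main=B]
After op 7 (checkout): HEAD=main@B [dev=C exp=B fix=C main=B]
After op 8 (checkout): HEAD=fix@C [dev=C exp=B fix=C main=B]
After op 9 (commit): HEAD=fix@D [dev=C exp=B fix=D main=B]
ancestors(dev=C): ['A', 'B', 'C']
ancestors(exp=B): ['A', 'B']
common: ['A', 'B']

Answer: B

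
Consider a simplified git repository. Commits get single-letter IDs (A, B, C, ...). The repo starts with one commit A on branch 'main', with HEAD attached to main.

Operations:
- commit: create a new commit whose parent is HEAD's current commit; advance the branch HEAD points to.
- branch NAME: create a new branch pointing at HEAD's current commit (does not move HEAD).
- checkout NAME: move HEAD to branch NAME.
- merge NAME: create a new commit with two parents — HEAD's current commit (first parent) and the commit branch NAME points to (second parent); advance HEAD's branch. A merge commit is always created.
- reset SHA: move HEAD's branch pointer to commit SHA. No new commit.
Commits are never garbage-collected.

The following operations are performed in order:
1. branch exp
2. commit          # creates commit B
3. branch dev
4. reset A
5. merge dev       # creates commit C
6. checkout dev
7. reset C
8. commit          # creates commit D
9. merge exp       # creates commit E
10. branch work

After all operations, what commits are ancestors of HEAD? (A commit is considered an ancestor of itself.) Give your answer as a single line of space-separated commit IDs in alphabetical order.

After op 1 (branch): HEAD=main@A [exp=A main=A]
After op 2 (commit): HEAD=main@B [exp=A main=B]
After op 3 (branch): HEAD=main@B [dev=B exp=A main=B]
After op 4 (reset): HEAD=main@A [dev=B exp=A main=A]
After op 5 (merge): HEAD=main@C [dev=B exp=A main=C]
After op 6 (checkout): HEAD=dev@B [dev=B exp=A main=C]
After op 7 (reset): HEAD=dev@C [dev=C exp=A main=C]
After op 8 (commit): HEAD=dev@D [dev=D exp=A main=C]
After op 9 (merge): HEAD=dev@E [dev=E exp=A main=C]
After op 10 (branch): HEAD=dev@E [dev=E exp=A main=C work=E]

Answer: A B C D E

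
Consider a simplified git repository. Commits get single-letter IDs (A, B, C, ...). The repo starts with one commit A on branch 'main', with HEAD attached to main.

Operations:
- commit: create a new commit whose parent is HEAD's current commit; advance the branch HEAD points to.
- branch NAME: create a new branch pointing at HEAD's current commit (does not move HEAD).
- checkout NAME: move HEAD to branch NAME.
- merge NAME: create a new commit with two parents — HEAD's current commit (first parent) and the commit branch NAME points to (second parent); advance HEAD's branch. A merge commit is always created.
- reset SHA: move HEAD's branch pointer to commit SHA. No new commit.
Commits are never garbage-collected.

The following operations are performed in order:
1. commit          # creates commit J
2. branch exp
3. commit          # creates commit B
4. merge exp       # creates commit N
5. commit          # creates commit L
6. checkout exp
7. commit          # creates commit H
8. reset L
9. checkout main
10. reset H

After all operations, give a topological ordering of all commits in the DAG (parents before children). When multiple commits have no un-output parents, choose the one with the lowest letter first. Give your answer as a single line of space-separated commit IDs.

Answer: A J B H N L

Derivation:
After op 1 (commit): HEAD=main@J [main=J]
After op 2 (branch): HEAD=main@J [exp=J main=J]
After op 3 (commit): HEAD=main@B [exp=J main=B]
After op 4 (merge): HEAD=main@N [exp=J main=N]
After op 5 (commit): HEAD=main@L [exp=J main=L]
After op 6 (checkout): HEAD=exp@J [exp=J main=L]
After op 7 (commit): HEAD=exp@H [exp=H main=L]
After op 8 (reset): HEAD=exp@L [exp=L main=L]
After op 9 (checkout): HEAD=main@L [exp=L main=L]
After op 10 (reset): HEAD=main@H [exp=L main=H]
commit A: parents=[]
commit B: parents=['J']
commit H: parents=['J']
commit J: parents=['A']
commit L: parents=['N']
commit N: parents=['B', 'J']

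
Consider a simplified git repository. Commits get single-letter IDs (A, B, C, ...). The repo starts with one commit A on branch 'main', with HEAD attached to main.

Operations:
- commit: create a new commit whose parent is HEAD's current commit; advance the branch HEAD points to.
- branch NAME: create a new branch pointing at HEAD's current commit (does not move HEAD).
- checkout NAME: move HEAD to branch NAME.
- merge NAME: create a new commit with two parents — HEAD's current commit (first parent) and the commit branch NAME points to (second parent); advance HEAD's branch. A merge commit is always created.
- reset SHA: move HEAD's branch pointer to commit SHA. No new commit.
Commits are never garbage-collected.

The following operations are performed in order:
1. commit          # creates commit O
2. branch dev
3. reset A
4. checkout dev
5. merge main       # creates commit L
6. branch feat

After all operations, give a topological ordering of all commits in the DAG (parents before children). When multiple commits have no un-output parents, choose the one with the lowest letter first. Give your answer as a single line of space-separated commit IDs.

Answer: A O L

Derivation:
After op 1 (commit): HEAD=main@O [main=O]
After op 2 (branch): HEAD=main@O [dev=O main=O]
After op 3 (reset): HEAD=main@A [dev=O main=A]
After op 4 (checkout): HEAD=dev@O [dev=O main=A]
After op 5 (merge): HEAD=dev@L [dev=L main=A]
After op 6 (branch): HEAD=dev@L [dev=L feat=L main=A]
commit A: parents=[]
commit L: parents=['O', 'A']
commit O: parents=['A']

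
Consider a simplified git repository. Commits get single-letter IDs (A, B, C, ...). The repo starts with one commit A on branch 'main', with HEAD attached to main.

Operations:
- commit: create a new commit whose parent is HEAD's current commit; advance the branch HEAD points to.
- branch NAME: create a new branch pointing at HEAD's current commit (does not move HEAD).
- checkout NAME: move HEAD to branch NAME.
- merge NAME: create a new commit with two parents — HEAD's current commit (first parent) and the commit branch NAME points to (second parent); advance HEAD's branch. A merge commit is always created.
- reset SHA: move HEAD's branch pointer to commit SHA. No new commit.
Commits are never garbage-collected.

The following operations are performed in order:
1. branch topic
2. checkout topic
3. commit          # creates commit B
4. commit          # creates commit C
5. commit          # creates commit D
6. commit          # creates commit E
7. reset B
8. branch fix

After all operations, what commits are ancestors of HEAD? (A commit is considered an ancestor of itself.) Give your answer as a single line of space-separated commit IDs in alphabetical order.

Answer: A B

Derivation:
After op 1 (branch): HEAD=main@A [main=A topic=A]
After op 2 (checkout): HEAD=topic@A [main=A topic=A]
After op 3 (commit): HEAD=topic@B [main=A topic=B]
After op 4 (commit): HEAD=topic@C [main=A topic=C]
After op 5 (commit): HEAD=topic@D [main=A topic=D]
After op 6 (commit): HEAD=topic@E [main=A topic=E]
After op 7 (reset): HEAD=topic@B [main=A topic=B]
After op 8 (branch): HEAD=topic@B [fix=B main=A topic=B]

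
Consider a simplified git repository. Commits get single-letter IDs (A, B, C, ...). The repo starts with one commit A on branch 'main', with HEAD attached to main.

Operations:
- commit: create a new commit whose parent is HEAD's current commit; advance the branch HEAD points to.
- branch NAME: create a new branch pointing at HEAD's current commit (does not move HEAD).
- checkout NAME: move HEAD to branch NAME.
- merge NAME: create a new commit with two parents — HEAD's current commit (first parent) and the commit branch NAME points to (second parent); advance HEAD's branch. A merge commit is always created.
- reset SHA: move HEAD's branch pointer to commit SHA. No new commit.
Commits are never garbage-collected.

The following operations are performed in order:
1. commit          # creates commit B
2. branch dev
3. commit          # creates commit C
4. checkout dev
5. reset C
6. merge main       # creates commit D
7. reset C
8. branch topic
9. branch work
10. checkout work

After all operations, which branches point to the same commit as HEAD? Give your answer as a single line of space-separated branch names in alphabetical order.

Answer: dev main topic work

Derivation:
After op 1 (commit): HEAD=main@B [main=B]
After op 2 (branch): HEAD=main@B [dev=B main=B]
After op 3 (commit): HEAD=main@C [dev=B main=C]
After op 4 (checkout): HEAD=dev@B [dev=B main=C]
After op 5 (reset): HEAD=dev@C [dev=C main=C]
After op 6 (merge): HEAD=dev@D [dev=D main=C]
After op 7 (reset): HEAD=dev@C [dev=C main=C]
After op 8 (branch): HEAD=dev@C [dev=C main=C topic=C]
After op 9 (branch): HEAD=dev@C [dev=C main=C topic=C work=C]
After op 10 (checkout): HEAD=work@C [dev=C main=C topic=C work=C]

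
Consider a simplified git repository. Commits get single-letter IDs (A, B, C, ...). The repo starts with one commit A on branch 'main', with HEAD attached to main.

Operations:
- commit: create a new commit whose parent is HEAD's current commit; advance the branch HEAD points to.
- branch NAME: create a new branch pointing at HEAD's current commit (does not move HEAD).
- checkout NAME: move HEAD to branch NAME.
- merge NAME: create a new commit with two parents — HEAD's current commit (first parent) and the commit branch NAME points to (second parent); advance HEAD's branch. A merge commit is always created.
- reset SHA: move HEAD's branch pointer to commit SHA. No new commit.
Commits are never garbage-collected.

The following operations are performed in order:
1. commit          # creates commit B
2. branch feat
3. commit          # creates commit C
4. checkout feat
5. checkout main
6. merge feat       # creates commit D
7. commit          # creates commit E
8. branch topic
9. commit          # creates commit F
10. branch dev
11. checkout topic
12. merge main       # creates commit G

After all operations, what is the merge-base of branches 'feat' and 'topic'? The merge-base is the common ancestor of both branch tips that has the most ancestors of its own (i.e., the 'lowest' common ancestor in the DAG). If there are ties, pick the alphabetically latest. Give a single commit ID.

After op 1 (commit): HEAD=main@B [main=B]
After op 2 (branch): HEAD=main@B [feat=B main=B]
After op 3 (commit): HEAD=main@C [feat=B main=C]
After op 4 (checkout): HEAD=feat@B [feat=B main=C]
After op 5 (checkout): HEAD=main@C [feat=B main=C]
After op 6 (merge): HEAD=main@D [feat=B main=D]
After op 7 (commit): HEAD=main@E [feat=B main=E]
After op 8 (branch): HEAD=main@E [feat=B main=E topic=E]
After op 9 (commit): HEAD=main@F [feat=B main=F topic=E]
After op 10 (branch): HEAD=main@F [dev=F feat=B main=F topic=E]
After op 11 (checkout): HEAD=topic@E [dev=F feat=B main=F topic=E]
After op 12 (merge): HEAD=topic@G [dev=F feat=B main=F topic=G]
ancestors(feat=B): ['A', 'B']
ancestors(topic=G): ['A', 'B', 'C', 'D', 'E', 'F', 'G']
common: ['A', 'B']

Answer: B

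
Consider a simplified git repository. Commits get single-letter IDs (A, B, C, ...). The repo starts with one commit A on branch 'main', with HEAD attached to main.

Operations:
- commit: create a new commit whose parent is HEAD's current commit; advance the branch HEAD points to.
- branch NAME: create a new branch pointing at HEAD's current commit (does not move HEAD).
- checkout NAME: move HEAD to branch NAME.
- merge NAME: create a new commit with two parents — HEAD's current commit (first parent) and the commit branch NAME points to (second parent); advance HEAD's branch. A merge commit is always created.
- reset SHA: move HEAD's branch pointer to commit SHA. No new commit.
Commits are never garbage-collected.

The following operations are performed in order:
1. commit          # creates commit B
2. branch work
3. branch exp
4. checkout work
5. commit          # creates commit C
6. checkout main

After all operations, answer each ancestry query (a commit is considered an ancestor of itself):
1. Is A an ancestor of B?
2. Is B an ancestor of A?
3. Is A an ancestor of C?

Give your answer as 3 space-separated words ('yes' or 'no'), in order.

After op 1 (commit): HEAD=main@B [main=B]
After op 2 (branch): HEAD=main@B [main=B work=B]
After op 3 (branch): HEAD=main@B [exp=B main=B work=B]
After op 4 (checkout): HEAD=work@B [exp=B main=B work=B]
After op 5 (commit): HEAD=work@C [exp=B main=B work=C]
After op 6 (checkout): HEAD=main@B [exp=B main=B work=C]
ancestors(B) = {A,B}; A in? yes
ancestors(A) = {A}; B in? no
ancestors(C) = {A,B,C}; A in? yes

Answer: yes no yes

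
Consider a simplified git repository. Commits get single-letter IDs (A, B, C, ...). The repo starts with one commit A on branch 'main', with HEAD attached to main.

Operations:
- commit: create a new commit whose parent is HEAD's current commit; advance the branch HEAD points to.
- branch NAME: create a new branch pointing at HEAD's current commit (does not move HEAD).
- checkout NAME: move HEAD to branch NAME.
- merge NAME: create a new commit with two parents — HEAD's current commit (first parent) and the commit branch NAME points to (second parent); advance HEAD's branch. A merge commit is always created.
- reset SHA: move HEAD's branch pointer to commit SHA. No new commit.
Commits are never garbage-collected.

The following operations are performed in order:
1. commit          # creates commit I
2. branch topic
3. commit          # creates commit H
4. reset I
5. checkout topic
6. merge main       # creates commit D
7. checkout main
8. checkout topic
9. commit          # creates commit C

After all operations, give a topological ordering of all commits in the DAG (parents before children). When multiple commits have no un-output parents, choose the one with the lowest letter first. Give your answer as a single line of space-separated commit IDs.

After op 1 (commit): HEAD=main@I [main=I]
After op 2 (branch): HEAD=main@I [main=I topic=I]
After op 3 (commit): HEAD=main@H [main=H topic=I]
After op 4 (reset): HEAD=main@I [main=I topic=I]
After op 5 (checkout): HEAD=topic@I [main=I topic=I]
After op 6 (merge): HEAD=topic@D [main=I topic=D]
After op 7 (checkout): HEAD=main@I [main=I topic=D]
After op 8 (checkout): HEAD=topic@D [main=I topic=D]
After op 9 (commit): HEAD=topic@C [main=I topic=C]
commit A: parents=[]
commit C: parents=['D']
commit D: parents=['I', 'I']
commit H: parents=['I']
commit I: parents=['A']

Answer: A I D C H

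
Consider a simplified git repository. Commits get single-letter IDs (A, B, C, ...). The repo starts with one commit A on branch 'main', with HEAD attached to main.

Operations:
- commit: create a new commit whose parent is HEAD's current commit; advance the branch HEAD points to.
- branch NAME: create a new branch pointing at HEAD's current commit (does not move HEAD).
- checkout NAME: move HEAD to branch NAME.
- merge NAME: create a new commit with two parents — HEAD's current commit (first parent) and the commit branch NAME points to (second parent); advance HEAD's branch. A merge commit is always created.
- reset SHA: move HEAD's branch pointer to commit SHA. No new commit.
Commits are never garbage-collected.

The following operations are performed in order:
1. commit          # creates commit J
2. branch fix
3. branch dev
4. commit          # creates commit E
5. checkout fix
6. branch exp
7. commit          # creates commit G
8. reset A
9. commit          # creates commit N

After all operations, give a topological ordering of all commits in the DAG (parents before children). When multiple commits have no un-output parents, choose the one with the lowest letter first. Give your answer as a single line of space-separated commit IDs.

Answer: A J E G N

Derivation:
After op 1 (commit): HEAD=main@J [main=J]
After op 2 (branch): HEAD=main@J [fix=J main=J]
After op 3 (branch): HEAD=main@J [dev=J fix=J main=J]
After op 4 (commit): HEAD=main@E [dev=J fix=J main=E]
After op 5 (checkout): HEAD=fix@J [dev=J fix=J main=E]
After op 6 (branch): HEAD=fix@J [dev=J exp=J fix=J main=E]
After op 7 (commit): HEAD=fix@G [dev=J exp=J fix=G main=E]
After op 8 (reset): HEAD=fix@A [dev=J exp=J fix=A main=E]
After op 9 (commit): HEAD=fix@N [dev=J exp=J fix=N main=E]
commit A: parents=[]
commit E: parents=['J']
commit G: parents=['J']
commit J: parents=['A']
commit N: parents=['A']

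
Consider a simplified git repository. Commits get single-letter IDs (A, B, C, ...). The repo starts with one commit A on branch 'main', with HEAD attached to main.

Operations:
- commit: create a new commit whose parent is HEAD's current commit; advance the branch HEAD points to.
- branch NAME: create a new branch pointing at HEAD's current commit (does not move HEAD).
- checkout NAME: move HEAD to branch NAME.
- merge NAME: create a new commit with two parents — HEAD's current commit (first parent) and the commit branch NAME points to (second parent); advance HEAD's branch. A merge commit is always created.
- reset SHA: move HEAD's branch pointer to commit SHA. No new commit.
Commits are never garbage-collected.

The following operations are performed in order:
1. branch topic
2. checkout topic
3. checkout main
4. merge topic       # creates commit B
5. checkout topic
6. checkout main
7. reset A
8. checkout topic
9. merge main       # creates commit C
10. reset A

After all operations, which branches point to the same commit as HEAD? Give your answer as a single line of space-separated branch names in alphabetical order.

Answer: main topic

Derivation:
After op 1 (branch): HEAD=main@A [main=A topic=A]
After op 2 (checkout): HEAD=topic@A [main=A topic=A]
After op 3 (checkout): HEAD=main@A [main=A topic=A]
After op 4 (merge): HEAD=main@B [main=B topic=A]
After op 5 (checkout): HEAD=topic@A [main=B topic=A]
After op 6 (checkout): HEAD=main@B [main=B topic=A]
After op 7 (reset): HEAD=main@A [main=A topic=A]
After op 8 (checkout): HEAD=topic@A [main=A topic=A]
After op 9 (merge): HEAD=topic@C [main=A topic=C]
After op 10 (reset): HEAD=topic@A [main=A topic=A]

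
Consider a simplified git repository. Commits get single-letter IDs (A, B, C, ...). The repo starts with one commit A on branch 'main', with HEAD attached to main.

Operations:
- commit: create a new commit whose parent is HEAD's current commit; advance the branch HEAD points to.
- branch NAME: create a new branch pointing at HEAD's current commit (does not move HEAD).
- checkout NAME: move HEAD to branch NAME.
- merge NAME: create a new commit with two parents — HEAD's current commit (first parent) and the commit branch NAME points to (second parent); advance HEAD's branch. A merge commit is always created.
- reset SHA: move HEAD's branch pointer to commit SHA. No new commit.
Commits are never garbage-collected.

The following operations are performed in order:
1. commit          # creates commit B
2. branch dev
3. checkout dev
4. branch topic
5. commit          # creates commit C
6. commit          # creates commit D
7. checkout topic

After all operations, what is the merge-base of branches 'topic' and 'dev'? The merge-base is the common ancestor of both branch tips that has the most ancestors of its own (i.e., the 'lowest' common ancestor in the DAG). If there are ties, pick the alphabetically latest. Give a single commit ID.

After op 1 (commit): HEAD=main@B [main=B]
After op 2 (branch): HEAD=main@B [dev=B main=B]
After op 3 (checkout): HEAD=dev@B [dev=B main=B]
After op 4 (branch): HEAD=dev@B [dev=B main=B topic=B]
After op 5 (commit): HEAD=dev@C [dev=C main=B topic=B]
After op 6 (commit): HEAD=dev@D [dev=D main=B topic=B]
After op 7 (checkout): HEAD=topic@B [dev=D main=B topic=B]
ancestors(topic=B): ['A', 'B']
ancestors(dev=D): ['A', 'B', 'C', 'D']
common: ['A', 'B']

Answer: B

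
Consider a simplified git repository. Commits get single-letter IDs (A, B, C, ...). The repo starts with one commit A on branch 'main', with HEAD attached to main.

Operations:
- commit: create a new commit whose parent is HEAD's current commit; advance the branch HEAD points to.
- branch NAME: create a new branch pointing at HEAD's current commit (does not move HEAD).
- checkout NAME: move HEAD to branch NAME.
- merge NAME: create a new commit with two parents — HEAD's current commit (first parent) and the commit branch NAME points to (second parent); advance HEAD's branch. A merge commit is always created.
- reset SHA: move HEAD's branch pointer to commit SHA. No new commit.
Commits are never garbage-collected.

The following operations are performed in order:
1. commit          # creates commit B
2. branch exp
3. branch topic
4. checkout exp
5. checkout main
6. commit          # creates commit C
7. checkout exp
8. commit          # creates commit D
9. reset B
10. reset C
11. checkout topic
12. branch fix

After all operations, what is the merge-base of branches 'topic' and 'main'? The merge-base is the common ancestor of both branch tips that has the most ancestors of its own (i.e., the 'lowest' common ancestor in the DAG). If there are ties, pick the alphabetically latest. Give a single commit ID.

Answer: B

Derivation:
After op 1 (commit): HEAD=main@B [main=B]
After op 2 (branch): HEAD=main@B [exp=B main=B]
After op 3 (branch): HEAD=main@B [exp=B main=B topic=B]
After op 4 (checkout): HEAD=exp@B [exp=B main=B topic=B]
After op 5 (checkout): HEAD=main@B [exp=B main=B topic=B]
After op 6 (commit): HEAD=main@C [exp=B main=C topic=B]
After op 7 (checkout): HEAD=exp@B [exp=B main=C topic=B]
After op 8 (commit): HEAD=exp@D [exp=D main=C topic=B]
After op 9 (reset): HEAD=exp@B [exp=B main=C topic=B]
After op 10 (reset): HEAD=exp@C [exp=C main=C topic=B]
After op 11 (checkout): HEAD=topic@B [exp=C main=C topic=B]
After op 12 (branch): HEAD=topic@B [exp=C fix=B main=C topic=B]
ancestors(topic=B): ['A', 'B']
ancestors(main=C): ['A', 'B', 'C']
common: ['A', 'B']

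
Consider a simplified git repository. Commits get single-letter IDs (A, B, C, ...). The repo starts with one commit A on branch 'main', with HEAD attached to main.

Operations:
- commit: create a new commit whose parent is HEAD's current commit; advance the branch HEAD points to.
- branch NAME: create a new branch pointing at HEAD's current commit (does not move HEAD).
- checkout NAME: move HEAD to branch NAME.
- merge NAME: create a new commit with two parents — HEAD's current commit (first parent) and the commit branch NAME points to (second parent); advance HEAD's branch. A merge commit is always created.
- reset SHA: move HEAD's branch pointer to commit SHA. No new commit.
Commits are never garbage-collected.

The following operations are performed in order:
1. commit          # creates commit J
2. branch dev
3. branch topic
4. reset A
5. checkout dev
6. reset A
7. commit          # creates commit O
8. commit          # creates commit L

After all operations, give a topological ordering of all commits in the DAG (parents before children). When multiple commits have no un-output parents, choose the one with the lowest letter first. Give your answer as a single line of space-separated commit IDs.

Answer: A J O L

Derivation:
After op 1 (commit): HEAD=main@J [main=J]
After op 2 (branch): HEAD=main@J [dev=J main=J]
After op 3 (branch): HEAD=main@J [dev=J main=J topic=J]
After op 4 (reset): HEAD=main@A [dev=J main=A topic=J]
After op 5 (checkout): HEAD=dev@J [dev=J main=A topic=J]
After op 6 (reset): HEAD=dev@A [dev=A main=A topic=J]
After op 7 (commit): HEAD=dev@O [dev=O main=A topic=J]
After op 8 (commit): HEAD=dev@L [dev=L main=A topic=J]
commit A: parents=[]
commit J: parents=['A']
commit L: parents=['O']
commit O: parents=['A']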